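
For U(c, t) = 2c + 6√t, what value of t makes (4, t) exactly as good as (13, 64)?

U(13, 64) = 74.
Set U(4, t) = 74 and solve.
With c = 4: 6√t = 74 − 2·4 = 66, so √t = 11 and t = 121.
Check: U(4, 121) = 74.

t = 121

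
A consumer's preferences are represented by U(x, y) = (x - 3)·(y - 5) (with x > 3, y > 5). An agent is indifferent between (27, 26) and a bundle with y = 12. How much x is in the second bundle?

U(27, 26) = 504.
Set U(x, 12) = 504 and solve.
With y = 12: (12 − 5) = 7, so (x − 3) = 504/7 = 72.
So x = 3 + 72 = 75.
Check: U(75, 12) = 504.

x = 75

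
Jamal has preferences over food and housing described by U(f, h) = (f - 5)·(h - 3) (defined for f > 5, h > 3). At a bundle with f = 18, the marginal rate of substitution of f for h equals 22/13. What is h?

h = 25

MU_f = (h−3), MU_h = (f−5).
MRS = (h−3)/(f−5).
Substitute f = 18: MRS = (h − 3)/13. Setting this equal to 22/13 gives h − 3 = (22/13)·13 = 22, so h = 25.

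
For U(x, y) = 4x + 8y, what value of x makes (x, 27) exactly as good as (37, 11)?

x = 5

U(37, 11) = 236.
Set U(x, 27) = 236 and solve.
4x + 8·27 = 236 ⇒ 4x = 20 ⇒ x = 5.
Check: U(5, 27) = 236.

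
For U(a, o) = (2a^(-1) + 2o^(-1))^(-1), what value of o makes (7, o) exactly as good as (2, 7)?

o = 2

U depends on (a, o) only through S = 2a^(-1) + 2o^(-1), so equal utility means equal S. At (2, 7): S = 9/7.
With a = 7: 2·7^(-1) = 2/7, so 2o^(-1) = 9/7 − 2/7 = 1, i.e. o^(-1) = 0.5.
Hence o = 1/0.5 = 2.
Check: U(7, 2) = 0.7778.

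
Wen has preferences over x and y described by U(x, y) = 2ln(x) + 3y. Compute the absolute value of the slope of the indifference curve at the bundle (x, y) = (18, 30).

MRS = 1/27

MU_x = 2/x, MU_y = 3.
MRS = 2/x ÷ 3.
At (18, 30): MRS = 1/27.
So at (18, 30) the consumer would give up 1/27 units of y for one more unit of x.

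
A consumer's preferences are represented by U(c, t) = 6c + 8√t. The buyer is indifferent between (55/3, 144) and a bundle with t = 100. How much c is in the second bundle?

c = 21

U(55/3, 144) = 206.
Set U(c, 100) = 206 and solve.
With t = 100: √100 = 10, so 6c = 206 − 8·10 = 126 and c = 21.
Check: U(21, 100) = 206.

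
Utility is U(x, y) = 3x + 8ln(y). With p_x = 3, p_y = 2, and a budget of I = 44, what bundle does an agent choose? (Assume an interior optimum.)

MU_x = 3, MU_y = 8/y.
MRS = 3 ÷ (8/y).
Tangency: set MRS = p_x/p_y = 3/2 = 1.5.
MRS depends only on y: 0.375·y = 1.5 ⇒ y* = 1.5/0.375 = 4.
From the budget, 3·x = 44 − 2·4 = 36, so x* = 12.

x* = 12, y* = 4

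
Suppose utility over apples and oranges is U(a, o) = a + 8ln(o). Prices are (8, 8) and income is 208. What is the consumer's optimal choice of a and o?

a* = 18, o* = 8

MU_a = 1, MU_o = 8/o.
MRS = 1 ÷ (8/o).
Tangency: set MRS = p_a/p_o = 8/8 = 1.
MRS depends only on o: 0.125·o = 1 ⇒ o* = 1/0.125 = 8.
From the budget, 8·a = 208 − 8·8 = 144, so a* = 18.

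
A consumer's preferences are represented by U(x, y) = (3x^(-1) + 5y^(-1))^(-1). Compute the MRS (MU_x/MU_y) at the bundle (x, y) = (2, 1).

For CES with ρ = -1, MRS = (3/5)·(y/x)^2.
At (2, 1): MRS = 0.15.
The indifference curve has slope −0.15 at this bundle.

MRS = 0.15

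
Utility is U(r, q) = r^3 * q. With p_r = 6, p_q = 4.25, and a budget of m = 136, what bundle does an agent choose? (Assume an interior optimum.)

r* = 17, q* = 8

MU_r = 3·r^2·q and MU_q = r^3.
MRS = MU_r/MU_q = (3/1)·q/r.
Tangency: set MRS = p_r/p_q = 6/4.25 = 24/17.
So (3/1)·q/r = 24/17, i.e. q = (8/17)·r.
Substitute into the budget 6·r + 4.25·q = 136: 8·r = 136, so r* = 17.
Then q* = (8/17)·17 = 8.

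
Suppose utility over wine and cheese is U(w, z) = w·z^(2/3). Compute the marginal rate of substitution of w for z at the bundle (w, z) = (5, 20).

MRS = 6

MU_w = z^(2/3) and MU_z = 2/3·w·z^(-1/3).
MRS = MU_w/MU_z = (1.5)·z/w.
At (5, 20): MRS = 6.
The indifference curve has slope −6 at this bundle.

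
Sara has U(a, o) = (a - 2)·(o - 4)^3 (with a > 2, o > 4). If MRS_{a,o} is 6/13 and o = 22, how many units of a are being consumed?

a = 15

MU_a = (o−4)^3, MU_o = 3·(a−2)·(o−4)^2.
MRS = (1/3)·(o−4)/(a−2).
Substitute o = 22: MRS = 6/(a − 2). Setting this equal to 6/13 gives a − 2 = 6/(6/13) = 13, so a = 15.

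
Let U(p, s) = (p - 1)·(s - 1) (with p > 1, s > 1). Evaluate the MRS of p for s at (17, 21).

MRS = 1.25

MU_p = (s−1), MU_s = (p−1).
MRS = (s−1)/(p−1).
At (17, 21): MRS = 1.25.
That is, one extra unit of p is worth 1.25 units of s at the margin.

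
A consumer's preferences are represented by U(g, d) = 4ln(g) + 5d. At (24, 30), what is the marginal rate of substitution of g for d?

MU_g = 4/g, MU_d = 5.
MRS = 4/g ÷ 5.
At (24, 30): MRS = 1/30.
The indifference curve has slope −1/30 at this bundle.

MRS = 1/30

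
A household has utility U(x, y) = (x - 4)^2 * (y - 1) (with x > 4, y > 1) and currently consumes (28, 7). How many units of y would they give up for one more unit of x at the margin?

MU_x = 2·(x−4)·(y−1), MU_y = (x−4)^2.
MRS = (2/1)·(y−1)/(x−4).
At (28, 7): MRS = 0.5.
So at (28, 7) the consumer would give up 0.5 units of y for one more unit of x.

MRS = 0.5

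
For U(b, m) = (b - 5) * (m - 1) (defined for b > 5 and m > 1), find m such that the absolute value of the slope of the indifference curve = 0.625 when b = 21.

m = 11

MU_b = (m−1), MU_m = (b−5).
MRS = (m−1)/(b−5).
Substitute b = 21: MRS = (m − 1)/16. Setting this equal to 0.625 gives m − 1 = 0.625·16 = 10, so m = 11.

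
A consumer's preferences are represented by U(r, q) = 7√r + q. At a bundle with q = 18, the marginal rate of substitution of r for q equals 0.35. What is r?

r = 100

MU_r = 7/(2√r), MU_q = 1.
MRS = 7/(2√r) ÷ 1.
MRS depends only on r: 3.5/√r = 0.35 ⇒ √r = 3.5/0.35 = 10 ⇒ r = 100.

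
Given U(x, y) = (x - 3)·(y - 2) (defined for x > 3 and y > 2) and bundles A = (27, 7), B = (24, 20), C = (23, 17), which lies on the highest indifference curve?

Bundle B

Evaluate utility at each bundle:
U(A) = 120.
U(B) = 378.
U(C) = 300.
Highest utility is B, so B ≻ C ≻ A.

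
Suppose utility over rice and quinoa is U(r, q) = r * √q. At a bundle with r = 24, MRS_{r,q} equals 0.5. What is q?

q = 6

MU_r = √q and MU_q = 0.5·r·q^(-0.5).
MRS = MU_r/MU_q = (2)·q/r.
Substitute r = 24: MRS = q/12. Setting q/12 = 0.5 gives q = 0.5·12 = 6.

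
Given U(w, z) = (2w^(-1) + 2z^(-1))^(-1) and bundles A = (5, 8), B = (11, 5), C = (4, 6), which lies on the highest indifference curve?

Evaluate utility at each bundle:
U(A) = 1.538.
U(B) = 1.719.
U(C) = 1.200.
Highest utility is B, so B ≻ A ≻ C.

Bundle B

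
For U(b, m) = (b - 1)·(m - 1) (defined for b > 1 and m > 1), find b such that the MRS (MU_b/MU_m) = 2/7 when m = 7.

MU_b = (m−1), MU_m = (b−1).
MRS = (m−1)/(b−1).
Substitute m = 7: MRS = 6/(b − 1). Setting this equal to 2/7 gives b − 1 = 6/(2/7) = 21, so b = 22.

b = 22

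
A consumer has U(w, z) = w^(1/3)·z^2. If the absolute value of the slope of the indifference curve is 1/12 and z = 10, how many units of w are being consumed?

MU_w = 1/3·w^(-2/3)·z^2 and MU_z = 2·w^(1/3)·z.
MRS = MU_w/MU_z = (1/6)·z/w.
Substitute z = 10: MRS = (5/3)/w. Setting (5/3)/w = 1/12 gives w = (5/3)/(1/12) = 20.

w = 20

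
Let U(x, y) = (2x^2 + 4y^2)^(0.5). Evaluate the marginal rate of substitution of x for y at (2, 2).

For CES with ρ = 2, MRS = (2/4)·(y/x)^(-1).
At (2, 2): MRS = 0.5.
So at (2, 2) the consumer would give up 0.5 units of y for one more unit of x.

MRS = 0.5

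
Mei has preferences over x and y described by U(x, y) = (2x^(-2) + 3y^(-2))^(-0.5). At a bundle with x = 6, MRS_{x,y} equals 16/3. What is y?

For CES with ρ = -2, MRS = (2/3)·(y/x)^3.
Setting (2/3)·(y/6)^3 = 16/3 gives (y/6)^3 = 8, so y/6 = 2 and y = 12.

y = 12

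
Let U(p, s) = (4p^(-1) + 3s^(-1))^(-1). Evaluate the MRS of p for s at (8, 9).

For CES with ρ = -1, MRS = (4/3)·(s/p)^2.
At (8, 9): MRS = 27/16.
The indifference curve has slope −27/16 at this bundle.

MRS = 27/16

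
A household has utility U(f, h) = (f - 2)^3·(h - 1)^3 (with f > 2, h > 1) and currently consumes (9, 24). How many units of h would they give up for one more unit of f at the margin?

MU_f = 3·(f−2)^2·(h−1)^3, MU_h = 3·(f−2)^3·(h−1)^2.
MRS = (h−1)/(f−2).
At (9, 24): MRS = 23/7.
The indifference curve has slope −23/7 at this bundle.

MRS = 23/7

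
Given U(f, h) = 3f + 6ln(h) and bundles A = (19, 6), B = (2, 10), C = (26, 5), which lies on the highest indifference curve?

Bundle C

Evaluate utility at each bundle:
U(A) = 67.751.
U(B) = 19.816.
U(C) = 87.657.
Highest utility is C, so C ≻ A ≻ B.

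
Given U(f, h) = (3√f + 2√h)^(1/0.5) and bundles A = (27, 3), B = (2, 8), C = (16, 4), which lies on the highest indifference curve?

Bundle A

Evaluate utility at each bundle:
U(A) = 363.000.
U(B) = 98.000.
U(C) = 256.000.
Highest utility is A, so A ≻ C ≻ B.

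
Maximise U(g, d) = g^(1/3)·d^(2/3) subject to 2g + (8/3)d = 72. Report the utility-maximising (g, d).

g* = 12, d* = 18

MU_g = 1/3·g^(-2/3)·d^(2/3) and MU_d = 2/3·g^(1/3)·d^(-1/3).
MRS = MU_g/MU_d = (0.5)·d/g.
Tangency: set MRS = p_g/p_d = 2/(8/3) = 0.75.
So (0.5)·d/g = 0.75, i.e. d = 1.5·g.
Substitute into the budget 2·g + (8/3)·d = 72: 6·g = 72, so g* = 12.
Then d* = 1.5·12 = 18.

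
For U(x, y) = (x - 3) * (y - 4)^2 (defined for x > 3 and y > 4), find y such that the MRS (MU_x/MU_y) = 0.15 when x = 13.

y = 7

MU_x = (y−4)^2, MU_y = 2·(x−3)·(y−4).
MRS = (1/2)·(y−4)/(x−3).
Substitute x = 13: MRS = (y − 4)/20. Setting this equal to 0.15 gives y − 4 = 0.15·20 = 3, so y = 7.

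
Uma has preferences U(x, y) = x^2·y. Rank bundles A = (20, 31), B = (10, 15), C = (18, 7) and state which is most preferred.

Bundle A

Evaluate utility at each bundle:
U(A) = 12400.
U(B) = 1500.
U(C) = 2268.
Highest utility is A, so A ≻ C ≻ B.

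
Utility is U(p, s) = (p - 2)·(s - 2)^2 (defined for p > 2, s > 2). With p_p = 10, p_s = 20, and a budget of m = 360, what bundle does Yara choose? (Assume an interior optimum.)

MU_p = (s−2)^2, MU_s = 2·(p−2)·(s−2).
MRS = (1/2)·(s−2)/(p−2).
Tangency: set MRS = p_p/p_s = 10/20 = 0.5.
So (1/2)·(s − 2)/(p − 2) = 0.5, i.e. (s − 2) = (p − 2).
Rewrite the budget in excess-of-subsistence terms: 10·(p − 2) + 20·(s − 2) = 360 − 10·2 − 20·2 = 300.
Substituting, 30·(p − 2) = 300, so p − 2 = 10 and p* = 12.
Then s − 2 = 10, so s* = 12.

p* = 12, s* = 12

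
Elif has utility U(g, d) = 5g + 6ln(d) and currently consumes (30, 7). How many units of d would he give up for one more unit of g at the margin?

MRS = 35/6

MU_g = 5, MU_d = 6/d.
MRS = 5 ÷ (6/d).
At (30, 7): MRS = 35/6.
That is, one extra unit of g is worth 35/6 units of d at the margin.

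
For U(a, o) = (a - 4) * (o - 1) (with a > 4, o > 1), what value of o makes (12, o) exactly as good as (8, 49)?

U(8, 49) = 192.
Set U(12, o) = 192 and solve.
With a = 12: (12 − 4) = 8, so (o − 1) = 192/8 = 24.
So o = 1 + 24 = 25.
Check: U(12, 25) = 192.

o = 25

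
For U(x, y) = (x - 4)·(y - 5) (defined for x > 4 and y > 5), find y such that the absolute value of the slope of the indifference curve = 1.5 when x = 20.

y = 29

MU_x = (y−5), MU_y = (x−4).
MRS = (y−5)/(x−4).
Substitute x = 20: MRS = (y − 5)/16. Setting this equal to 1.5 gives y − 5 = 1.5·16 = 24, so y = 29.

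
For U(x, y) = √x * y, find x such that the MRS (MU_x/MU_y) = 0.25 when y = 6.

MU_x = 0.5·x^(-0.5)·y and MU_y = √x.
MRS = MU_x/MU_y = (0.5)·y/x.
Substitute y = 6: MRS = 3/x. Setting 3/x = 0.25 gives x = 3/0.25 = 12.

x = 12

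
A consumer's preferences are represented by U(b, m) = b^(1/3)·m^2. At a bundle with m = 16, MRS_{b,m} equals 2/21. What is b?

MU_b = 1/3·b^(-2/3)·m^2 and MU_m = 2·b^(1/3)·m.
MRS = MU_b/MU_m = (1/6)·m/b.
Substitute m = 16: MRS = (8/3)/b. Setting (8/3)/b = 2/21 gives b = (8/3)/(2/21) = 28.

b = 28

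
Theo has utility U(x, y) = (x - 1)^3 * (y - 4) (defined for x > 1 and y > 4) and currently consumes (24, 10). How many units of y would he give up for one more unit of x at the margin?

MU_x = 3·(x−1)^2·(y−4), MU_y = (x−1)^3.
MRS = (3/1)·(y−4)/(x−1).
At (24, 10): MRS = 18/23.
The indifference curve has slope −18/23 at this bundle.

MRS = 18/23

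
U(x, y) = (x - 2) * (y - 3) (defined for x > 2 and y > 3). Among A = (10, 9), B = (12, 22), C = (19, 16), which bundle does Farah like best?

Bundle C

Evaluate utility at each bundle:
U(A) = 48.
U(B) = 190.
U(C) = 221.
Highest utility is C, so C ≻ B ≻ A.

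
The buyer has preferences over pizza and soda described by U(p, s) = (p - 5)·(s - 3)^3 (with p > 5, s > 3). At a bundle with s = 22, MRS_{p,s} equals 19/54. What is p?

MU_p = (s−3)^3, MU_s = 3·(p−5)·(s−3)^2.
MRS = (1/3)·(s−3)/(p−5).
Substitute s = 22: MRS = (19/3)/(p − 5). Setting this equal to 19/54 gives p − 5 = (19/3)/(19/54) = 18, so p = 23.

p = 23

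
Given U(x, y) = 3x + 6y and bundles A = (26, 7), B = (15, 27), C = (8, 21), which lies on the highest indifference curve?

Evaluate utility at each bundle:
U(A) = 120.
U(B) = 207.
U(C) = 150.
Highest utility is B, so B ≻ C ≻ A.

Bundle B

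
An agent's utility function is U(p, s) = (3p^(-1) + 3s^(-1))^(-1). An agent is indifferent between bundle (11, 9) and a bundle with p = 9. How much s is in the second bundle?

s = 11

U depends on (p, s) only through S = 3p^(-1) + 3s^(-1), so equal utility means equal S. At (11, 9): S = 20/33.
With p = 9: 3·9^(-1) = 1/3, so 3s^(-1) = 20/33 − 1/3 = 3/11, i.e. s^(-1) = 1/11.
Hence s = 1/(1/11) = 11.
Check: U(9, 11) = 1.65.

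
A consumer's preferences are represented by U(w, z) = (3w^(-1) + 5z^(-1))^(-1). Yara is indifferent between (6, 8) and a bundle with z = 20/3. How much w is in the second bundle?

w = 8

U depends on (w, z) only through S = 3w^(-1) + 5z^(-1), so equal utility means equal S. At (6, 8): S = 1.125.
With z = 20/3: 5·(20/3)^(-1) = 0.75, so 3w^(-1) = 1.125 − 0.75 = 0.375, i.e. w^(-1) = 0.125.
Hence w = 1/0.125 = 8.
Check: U(8, 20/3) = 0.8889.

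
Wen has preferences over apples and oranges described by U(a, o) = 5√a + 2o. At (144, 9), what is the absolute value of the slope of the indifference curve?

MU_a = 5/(2√a), MU_o = 2.
MRS = 5/(2√a) ÷ 2.
At (144, 9): MRS = 5/48.
The indifference curve has slope −5/48 at this bundle.

MRS = 5/48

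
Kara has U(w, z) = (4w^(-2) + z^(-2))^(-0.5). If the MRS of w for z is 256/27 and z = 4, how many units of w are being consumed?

w = 3

For CES with ρ = -2, MRS = (4/1)·(z/w)^3.
Setting (4/1)·(4/w)^3 = 256/27 gives (4/w)^3 = 64/27, so 4/w = 4/3 and w = 3.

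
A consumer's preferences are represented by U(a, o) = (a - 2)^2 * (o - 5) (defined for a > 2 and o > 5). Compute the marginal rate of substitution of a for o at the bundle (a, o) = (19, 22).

MRS = 2

MU_a = 2·(a−2)·(o−5), MU_o = (a−2)^2.
MRS = (2/1)·(o−5)/(a−2).
At (19, 22): MRS = 2.
The indifference curve has slope −2 at this bundle.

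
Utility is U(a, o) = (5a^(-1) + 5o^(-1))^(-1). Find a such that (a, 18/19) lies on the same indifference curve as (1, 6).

a = 9

U depends on (a, o) only through S = 5a^(-1) + 5o^(-1), so equal utility means equal S. At (1, 6): S = 35/6.
With o = 18/19: 5·(18/19)^(-1) = 95/18, so 5a^(-1) = 35/6 − 95/18 = 5/9, i.e. a^(-1) = 1/9.
Hence a = 1/(1/9) = 9.
Check: U(9, 18/19) = 0.1714.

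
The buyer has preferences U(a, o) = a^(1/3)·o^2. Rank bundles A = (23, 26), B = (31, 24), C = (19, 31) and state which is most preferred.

Evaluate utility at each bundle:
U(A) = 1922.454.
U(B) = 1809.435.
U(C) = 2564.334.
Highest utility is C, so C ≻ A ≻ B.

Bundle C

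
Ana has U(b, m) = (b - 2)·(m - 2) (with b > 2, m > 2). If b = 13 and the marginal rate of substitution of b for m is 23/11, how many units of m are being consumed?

MU_b = (m−2), MU_m = (b−2).
MRS = (m−2)/(b−2).
Substitute b = 13: MRS = (m − 2)/11. Setting this equal to 23/11 gives m − 2 = (23/11)·11 = 23, so m = 25.

m = 25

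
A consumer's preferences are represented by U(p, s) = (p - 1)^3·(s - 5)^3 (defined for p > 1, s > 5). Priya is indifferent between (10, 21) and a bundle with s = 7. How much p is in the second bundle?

U(10, 21) = 2985984.
Set U(p, 7) = 2985984 and solve.
With s = 7: (7 − 5)^3 = 8, so (p − 1)^3 = 2985984/8 = 373248.
Taking the cube root (with p > 1): p − 1 = 72, so p = 73.
Check: U(73, 7) = 2985984.

p = 73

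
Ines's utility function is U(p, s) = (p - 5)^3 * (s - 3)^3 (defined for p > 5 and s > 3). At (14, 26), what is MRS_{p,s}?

MRS = 23/9

MU_p = 3·(p−5)^2·(s−3)^3, MU_s = 3·(p−5)^3·(s−3)^2.
MRS = (s−3)/(p−5).
At (14, 26): MRS = 23/9.
The indifference curve has slope −23/9 at this bundle.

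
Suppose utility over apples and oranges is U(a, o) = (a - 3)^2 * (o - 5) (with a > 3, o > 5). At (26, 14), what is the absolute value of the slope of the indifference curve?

MRS = 18/23

MU_a = 2·(a−3)·(o−5), MU_o = (a−3)^2.
MRS = (2/1)·(o−5)/(a−3).
At (26, 14): MRS = 18/23.
That is, one extra unit of a is worth 18/23 units of o at the margin.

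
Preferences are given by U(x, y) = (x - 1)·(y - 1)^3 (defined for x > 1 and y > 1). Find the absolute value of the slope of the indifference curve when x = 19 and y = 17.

MRS = 8/27

MU_x = (y−1)^3, MU_y = 3·(x−1)·(y−1)^2.
MRS = (1/3)·(y−1)/(x−1).
At (19, 17): MRS = 8/27.
So at (19, 17) the consumer would give up 8/27 units of y for one more unit of x.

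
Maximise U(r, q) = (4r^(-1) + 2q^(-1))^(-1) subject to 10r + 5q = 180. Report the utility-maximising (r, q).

For CES with ρ = -1, MRS = (4/2)·(q/r)^2.
Tangency: set MRS = p_r/p_q = 10/5 = 2.
So (q/r)^2 = 1; taking the square root, q/r = 1, i.e. q = r.
Substitute into the budget 10·r + 5·q = 180: 15·r = 180, so r* = 12 and q* = 12.

r* = 12, q* = 12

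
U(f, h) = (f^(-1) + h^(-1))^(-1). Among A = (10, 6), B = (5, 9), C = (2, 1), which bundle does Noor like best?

Evaluate utility at each bundle:
U(A) = 3.750.
U(B) = 3.214.
U(C) = 0.667.
Highest utility is A, so A ≻ B ≻ C.

Bundle A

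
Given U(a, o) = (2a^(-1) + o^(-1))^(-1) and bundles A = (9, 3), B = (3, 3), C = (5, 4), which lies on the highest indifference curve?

Bundle A

Evaluate utility at each bundle:
U(A) = 1.800.
U(B) = 1.000.
U(C) = 1.538.
Highest utility is A, so A ≻ C ≻ B.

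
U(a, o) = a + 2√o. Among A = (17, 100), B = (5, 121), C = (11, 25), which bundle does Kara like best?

Bundle A

Evaluate utility at each bundle:
U(A) = 37.000.
U(B) = 27.000.
U(C) = 21.000.
Highest utility is A, so A ≻ B ≻ C.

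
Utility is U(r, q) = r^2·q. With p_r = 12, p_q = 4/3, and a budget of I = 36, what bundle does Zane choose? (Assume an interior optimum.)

r* = 2, q* = 9

MU_r = 2·r·q and MU_q = r^2.
MRS = MU_r/MU_q = (2/1)·q/r.
Tangency: set MRS = p_r/p_q = 12/(4/3) = 9.
So (2/1)·q/r = 9, i.e. q = 4.5·r.
Substitute into the budget 12·r + (4/3)·q = 36: 18·r = 36, so r* = 2.
Then q* = 4.5·2 = 9.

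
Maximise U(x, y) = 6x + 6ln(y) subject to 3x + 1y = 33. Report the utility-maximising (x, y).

x* = 10, y* = 3

MU_x = 6, MU_y = 6/y.
MRS = 6 ÷ (6/y).
Tangency: set MRS = p_x/p_y = 3/1 = 3.
MRS depends only on y: y = 3 ⇒ y* = 3.
From the budget, 3·x = 33 − 1·3 = 30, so x* = 10.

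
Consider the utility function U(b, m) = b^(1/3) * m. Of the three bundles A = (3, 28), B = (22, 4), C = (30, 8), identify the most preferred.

Evaluate utility at each bundle:
U(A) = 40.383.
U(B) = 11.208.
U(C) = 24.858.
Highest utility is A, so A ≻ C ≻ B.

Bundle A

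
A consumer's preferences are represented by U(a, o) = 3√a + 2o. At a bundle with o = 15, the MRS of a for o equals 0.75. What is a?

a = 1

MU_a = 3/(2√a), MU_o = 2.
MRS = 3/(2√a) ÷ 2.
MRS depends only on a: 0.75/√a = 0.75 ⇒ √a = 0.75/0.75 = 1 ⇒ a = 1.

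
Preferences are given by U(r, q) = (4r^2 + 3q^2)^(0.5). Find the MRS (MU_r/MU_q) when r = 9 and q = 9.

For CES with ρ = 2, MRS = (4/3)·(q/r)^(-1).
At (9, 9): MRS = 4/3.
The indifference curve has slope −4/3 at this bundle.

MRS = 4/3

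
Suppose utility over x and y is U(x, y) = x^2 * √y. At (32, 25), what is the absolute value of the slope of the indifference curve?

MRS = 3.125

MU_x = 2·x·√y and MU_y = 0.5·x^2·y^(-0.5).
MRS = MU_x/MU_y = (4)·y/x.
At (32, 25): MRS = 3.125.
So at (32, 25) the consumer would give up 3.125 units of y for one more unit of x.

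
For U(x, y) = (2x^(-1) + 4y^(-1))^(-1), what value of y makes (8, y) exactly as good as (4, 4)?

U depends on (x, y) only through S = 2x^(-1) + 4y^(-1), so equal utility means equal S. At (4, 4): S = 1.5.
With x = 8: 2·8^(-1) = 0.25, so 4y^(-1) = 1.5 − 0.25 = 1.25, i.e. y^(-1) = 5/16.
Hence y = 1/(5/16) = 3.2.
Check: U(8, 3.2) = 0.6667.

y = 3.2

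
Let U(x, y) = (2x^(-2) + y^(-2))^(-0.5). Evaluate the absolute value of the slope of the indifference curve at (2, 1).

MRS = 0.25

For CES with ρ = -2, MRS = (2/1)·(y/x)^3.
At (2, 1): MRS = 0.25.
The indifference curve has slope −0.25 at this bundle.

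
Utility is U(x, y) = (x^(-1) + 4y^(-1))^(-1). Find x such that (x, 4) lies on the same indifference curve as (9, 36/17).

x = 1

U depends on (x, y) only through S = x^(-1) + 4y^(-1), so equal utility means equal S. At (9, 36/17): S = 2.
With y = 4: 4·4^(-1) = 1, so x^(-1) = 2 − 1 = 1.
Hence x = 1/1 = 1.
Check: U(1, 4) = 0.5.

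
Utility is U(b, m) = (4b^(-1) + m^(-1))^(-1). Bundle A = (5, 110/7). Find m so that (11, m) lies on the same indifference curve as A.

U depends on (b, m) only through S = 4b^(-1) + m^(-1), so equal utility means equal S. At (5, 110/7): S = 19/22.
With b = 11: 4·11^(-1) = 4/11, so m^(-1) = 19/22 − 4/11 = 0.5.
Hence m = 1/0.5 = 2.
Check: U(11, 2) = 1.1579.

m = 2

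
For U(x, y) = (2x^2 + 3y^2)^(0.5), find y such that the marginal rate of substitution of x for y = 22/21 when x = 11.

For CES with ρ = 2, MRS = (2/3)·(y/x)^(-1).
Setting (2/3)·(y/11)^(-1) = 22/21 gives (y/11)^(-1) = 11/7, so y/11 = 7/11 and y = 7.

y = 7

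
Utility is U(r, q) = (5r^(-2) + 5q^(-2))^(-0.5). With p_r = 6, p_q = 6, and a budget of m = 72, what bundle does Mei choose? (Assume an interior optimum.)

For CES with ρ = -2, MRS = (q/r)^3.
Tangency: set MRS = p_r/p_q = 6/6 = 1.
So (q/r)^3 = 1; taking the cube root, q/r = 1, i.e. q = r.
Substitute into the budget 6·r + 6·q = 72: 12·r = 72, so r* = 6 and q* = 6.

r* = 6, q* = 6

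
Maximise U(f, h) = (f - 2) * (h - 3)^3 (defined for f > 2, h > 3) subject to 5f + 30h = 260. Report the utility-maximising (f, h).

MU_f = (h−3)^3, MU_h = 3·(f−2)·(h−3)^2.
MRS = (1/3)·(h−3)/(f−2).
Tangency: set MRS = p_f/p_h = 5/30 = 1/6.
So (1/3)·(h − 3)/(f − 2) = 1/6, i.e. (h − 3) = 0.5·(f − 2).
Rewrite the budget in excess-of-subsistence terms: 5·(f − 2) + 30·(h − 3) = 260 − 5·2 − 30·3 = 160.
Substituting, 20·(f − 2) = 160, so f − 2 = 8 and f* = 10.
Then h − 3 = 0.5·8 = 4, so h* = 7.

f* = 10, h* = 7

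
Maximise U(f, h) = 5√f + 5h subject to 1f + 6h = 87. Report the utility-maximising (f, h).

f* = 9, h* = 13

MU_f = 5/(2√f), MU_h = 5.
MRS = 5/(2√f) ÷ 5.
Tangency: set MRS = p_f/p_h = 1/6.
MRS depends only on f: 0.5/√f = 1/6 ⇒ √f = 0.5/(1/6) = 3 ⇒ f* = 9.
From the budget, 6·h = 87 − 1·9 = 78, so h* = 13.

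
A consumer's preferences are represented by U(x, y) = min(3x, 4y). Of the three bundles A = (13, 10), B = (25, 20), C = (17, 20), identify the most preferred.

Evaluate utility at each bundle:
U(A) = 39.
U(B) = 75.
U(C) = 51.
Highest utility is B, so B ≻ C ≻ A.

Bundle B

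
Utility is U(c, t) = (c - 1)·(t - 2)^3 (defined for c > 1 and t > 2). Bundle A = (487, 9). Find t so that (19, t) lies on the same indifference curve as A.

t = 23

U(487, 9) = 166698.
Set U(19, t) = 166698 and solve.
With c = 19: (19 − 1) = 18, so (t − 2)^3 = 166698/18 = 9261.
Taking the cube root (with t > 2): t − 2 = 21, so t = 23.
Check: U(19, 23) = 166698.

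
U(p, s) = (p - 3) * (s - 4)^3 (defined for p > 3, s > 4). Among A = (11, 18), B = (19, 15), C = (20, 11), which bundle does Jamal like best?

Bundle A

Evaluate utility at each bundle:
U(A) = 21952.
U(B) = 21296.
U(C) = 5831.
Highest utility is A, so A ≻ B ≻ C.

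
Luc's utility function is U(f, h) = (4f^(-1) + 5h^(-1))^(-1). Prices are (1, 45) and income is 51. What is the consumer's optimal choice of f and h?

f* = 6, h* = 1

For CES with ρ = -1, MRS = (4/5)·(h/f)^2.
Tangency: set MRS = p_f/p_h = 1/45.
So (h/f)^2 = 1/36; taking the square root, h/f = 1/6, i.e. h = (1/6)·f.
Substitute into the budget 1·f + 45·h = 51: 8.5·f = 51, so f* = 6 and h* = (1/6)·6 = 1.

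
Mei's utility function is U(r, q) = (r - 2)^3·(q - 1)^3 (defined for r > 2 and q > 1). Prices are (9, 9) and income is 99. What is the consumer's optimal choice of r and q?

r* = 6, q* = 5

MU_r = 3·(r−2)^2·(q−1)^3, MU_q = 3·(r−2)^3·(q−1)^2.
MRS = (q−1)/(r−2).
Tangency: set MRS = p_r/p_q = 9/9 = 1.
So (q − 1)/(r − 2) = 1, i.e. (q − 1) = (r − 2).
Rewrite the budget in excess-of-subsistence terms: 9·(r − 2) + 9·(q − 1) = 99 − 9·2 − 9·1 = 72.
Substituting, 18·(r − 2) = 72, so r − 2 = 4 and r* = 6.
Then q − 1 = 4, so q* = 5.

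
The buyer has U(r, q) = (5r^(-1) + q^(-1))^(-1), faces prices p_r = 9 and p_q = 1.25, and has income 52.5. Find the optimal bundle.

r* = 5, q* = 6

For CES with ρ = -1, MRS = (5/1)·(q/r)^2.
Tangency: set MRS = p_r/p_q = 9/1.25 = 7.2.
So (q/r)^2 = 36/25; taking the square root, q/r = 1.2, i.e. q = 1.2·r.
Substitute into the budget 9·r + 1.25·q = 52.5: 10.5·r = 52.5, so r* = 5 and q* = 1.2·5 = 6.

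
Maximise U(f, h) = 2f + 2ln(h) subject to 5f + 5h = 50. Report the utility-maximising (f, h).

MU_f = 2, MU_h = 2/h.
MRS = 2 ÷ (2/h).
Tangency: set MRS = p_f/p_h = 5/5 = 1.
MRS depends only on h: h = 1 ⇒ h* = 1.
From the budget, 5·f = 50 − 5·1 = 45, so f* = 9.

f* = 9, h* = 1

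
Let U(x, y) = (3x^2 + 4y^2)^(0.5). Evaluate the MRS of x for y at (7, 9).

For CES with ρ = 2, MRS = (3/4)·(y/x)^(-1).
At (7, 9): MRS = 7/12.
That is, one extra unit of x is worth 7/12 units of y at the margin.

MRS = 7/12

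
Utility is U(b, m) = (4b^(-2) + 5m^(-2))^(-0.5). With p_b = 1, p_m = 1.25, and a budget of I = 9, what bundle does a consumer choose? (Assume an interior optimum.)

b* = 4, m* = 4

For CES with ρ = -2, MRS = (4/5)·(m/b)^3.
Tangency: set MRS = p_b/p_m = 1/1.25 = 0.8.
So (m/b)^3 = 1; taking the cube root, m/b = 1, i.e. m = b.
Substitute into the budget 1·b + 1.25·m = 9: 2.25·b = 9, so b* = 4 and m* = 4.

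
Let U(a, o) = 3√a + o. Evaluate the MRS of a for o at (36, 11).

MU_a = 3/(2√a), MU_o = 1.
MRS = 3/(2√a) ÷ 1.
At (36, 11): MRS = 0.25.
That is, one extra unit of a is worth 0.25 units of o at the margin.

MRS = 0.25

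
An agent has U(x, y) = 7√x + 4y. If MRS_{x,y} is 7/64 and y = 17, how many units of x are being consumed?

MU_x = 7/(2√x), MU_y = 4.
MRS = 7/(2√x) ÷ 4.
MRS depends only on x: 0.875/√x = 7/64 ⇒ √x = 0.875/(7/64) = 8 ⇒ x = 64.

x = 64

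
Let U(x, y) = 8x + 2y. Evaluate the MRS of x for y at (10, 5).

MRS = 4

MU_x = 8, MU_y = 2, so MRS = 8/2 = 4 at every bundle.
At (10, 5): MRS = 4.
So at (10, 5) the consumer would give up 4 units of y for one more unit of x.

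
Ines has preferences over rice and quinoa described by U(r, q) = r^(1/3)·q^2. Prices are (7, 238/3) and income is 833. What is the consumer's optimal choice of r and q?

MU_r = 1/3·r^(-2/3)·q^2 and MU_q = 2·r^(1/3)·q.
MRS = MU_r/MU_q = (1/6)·q/r.
Tangency: set MRS = p_r/p_q = 7/(238/3) = 3/34.
So (1/6)·q/r = 3/34, i.e. q = (9/17)·r.
Substitute into the budget 7·r + (238/3)·q = 833: 49·r = 833, so r* = 17.
Then q* = (9/17)·17 = 9.

r* = 17, q* = 9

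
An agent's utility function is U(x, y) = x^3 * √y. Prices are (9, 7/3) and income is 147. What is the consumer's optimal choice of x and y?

MU_x = 3·x^2·√y and MU_y = 0.5·x^3·y^(-0.5).
MRS = MU_x/MU_y = (6)·y/x.
Tangency: set MRS = p_x/p_y = 9/(7/3) = 27/7.
So (6)·y/x = 27/7, i.e. y = (9/14)·x.
Substitute into the budget 9·x + (7/3)·y = 147: 10.5·x = 147, so x* = 14.
Then y* = (9/14)·14 = 9.

x* = 14, y* = 9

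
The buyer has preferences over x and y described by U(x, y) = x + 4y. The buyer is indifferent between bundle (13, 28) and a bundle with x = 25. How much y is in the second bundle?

U(13, 28) = 125.
Set U(25, y) = 125 and solve.
25 + 4y = 125 ⇒ 4y = 100 ⇒ y = 25.
Check: U(25, 25) = 125.

y = 25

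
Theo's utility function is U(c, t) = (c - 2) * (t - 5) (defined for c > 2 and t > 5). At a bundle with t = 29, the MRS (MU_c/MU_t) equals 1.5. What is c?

c = 18

MU_c = (t−5), MU_t = (c−2).
MRS = (t−5)/(c−2).
Substitute t = 29: MRS = 24/(c − 2). Setting this equal to 1.5 gives c − 2 = 24/1.5 = 16, so c = 18.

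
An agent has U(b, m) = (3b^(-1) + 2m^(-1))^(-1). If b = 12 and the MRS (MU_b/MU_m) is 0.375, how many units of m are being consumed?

For CES with ρ = -1, MRS = (3/2)·(m/b)^2.
Setting (3/2)·(m/12)^2 = 0.375 gives (m/12)^2 = 0.25, so m/12 = 0.5 and m = 6.

m = 6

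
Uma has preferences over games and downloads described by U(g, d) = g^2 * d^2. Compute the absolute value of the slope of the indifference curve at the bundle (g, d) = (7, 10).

MU_g = 2·g·d^2 and MU_d = 2·g^2·d.
MRS = MU_g/MU_d = d/g.
At (7, 10): MRS = 10/7.
So at (7, 10) the consumer would give up 10/7 units of d for one more unit of g.

MRS = 10/7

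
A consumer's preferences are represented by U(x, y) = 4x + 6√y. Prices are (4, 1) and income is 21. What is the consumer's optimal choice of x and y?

MU_x = 4, MU_y = 6/(2√y).
MRS = 4 ÷ (6/(2√y)).
Tangency: set MRS = p_x/p_y = 4/1 = 4.
MRS depends only on y: (4/3)·√y = 4 ⇒ √y = 4/(4/3) = 3 ⇒ y* = 9.
From the budget, 4·x = 21 − 1·9 = 12, so x* = 3.

x* = 3, y* = 9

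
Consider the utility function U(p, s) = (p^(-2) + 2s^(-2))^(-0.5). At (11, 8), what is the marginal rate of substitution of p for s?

For CES with ρ = -2, MRS = (1/2)·(s/p)^3.
At (11, 8): MRS = 256/1331.
So at (11, 8) the consumer would give up 256/1331 units of s for one more unit of p.

MRS = 256/1331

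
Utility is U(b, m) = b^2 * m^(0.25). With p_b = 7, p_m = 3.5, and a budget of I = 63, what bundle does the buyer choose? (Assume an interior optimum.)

MU_b = 2·b·m^(0.25) and MU_m = 0.25·b^2·m^(-0.75).
MRS = MU_b/MU_m = (8)·m/b.
Tangency: set MRS = p_b/p_m = 7/3.5 = 2.
So (8)·m/b = 2, i.e. m = 0.25·b.
Substitute into the budget 7·b + 3.5·m = 63: 7.875·b = 63, so b* = 8.
Then m* = 0.25·8 = 2.

b* = 8, m* = 2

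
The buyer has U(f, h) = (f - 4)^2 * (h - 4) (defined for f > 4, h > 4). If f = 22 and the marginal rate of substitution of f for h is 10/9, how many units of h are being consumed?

h = 14

MU_f = 2·(f−4)·(h−4), MU_h = (f−4)^2.
MRS = (2/1)·(h−4)/(f−4).
Substitute f = 22: MRS = (h − 4)/9. Setting this equal to 10/9 gives h − 4 = (10/9)·9 = 10, so h = 14.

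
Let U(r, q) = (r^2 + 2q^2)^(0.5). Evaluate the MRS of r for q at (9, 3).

MRS = 1.5

For CES with ρ = 2, MRS = (1/2)·(q/r)^(-1).
At (9, 3): MRS = 1.5.
So at (9, 3) the consumer would give up 1.5 units of q for one more unit of r.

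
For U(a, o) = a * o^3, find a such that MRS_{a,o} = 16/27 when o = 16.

a = 9

MU_a = o^3 and MU_o = 3·a·o^2.
MRS = MU_a/MU_o = (1/3)·o/a.
Substitute o = 16: MRS = (16/3)/a. Setting (16/3)/a = 16/27 gives a = (16/3)/(16/27) = 9.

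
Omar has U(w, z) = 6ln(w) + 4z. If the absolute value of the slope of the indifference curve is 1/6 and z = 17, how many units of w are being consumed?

w = 9

MU_w = 6/w, MU_z = 4.
MRS = 6/w ÷ 4.
MRS depends only on w: 1.5/w = 1/6 ⇒ w = 1.5/(1/6) = 9.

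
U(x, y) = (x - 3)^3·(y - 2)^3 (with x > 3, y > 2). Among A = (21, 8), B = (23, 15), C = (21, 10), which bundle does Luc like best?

Bundle B

Evaluate utility at each bundle:
U(A) = 1259712.
U(B) = 17576000.
U(C) = 2985984.
Highest utility is B, so B ≻ C ≻ A.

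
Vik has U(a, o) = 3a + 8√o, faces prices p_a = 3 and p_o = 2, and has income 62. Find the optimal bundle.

a* = 18, o* = 4

MU_a = 3, MU_o = 8/(2√o).
MRS = 3 ÷ (8/(2√o)).
Tangency: set MRS = p_a/p_o = 3/2 = 1.5.
MRS depends only on o: 0.75·√o = 1.5 ⇒ √o = 1.5/0.75 = 2 ⇒ o* = 4.
From the budget, 3·a = 62 − 2·4 = 54, so a* = 18.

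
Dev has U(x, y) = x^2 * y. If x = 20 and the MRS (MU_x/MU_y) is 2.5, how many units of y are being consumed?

y = 25

MU_x = 2·x·y and MU_y = x^2.
MRS = MU_x/MU_y = (2/1)·y/x.
Substitute x = 20: MRS = y/10. Setting y/10 = 2.5 gives y = 2.5·10 = 25.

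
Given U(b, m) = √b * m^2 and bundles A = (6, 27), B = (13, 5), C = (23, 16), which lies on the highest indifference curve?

Evaluate utility at each bundle:
U(A) = 1785.678.
U(B) = 90.139.
U(C) = 1227.733.
Highest utility is A, so A ≻ C ≻ B.

Bundle A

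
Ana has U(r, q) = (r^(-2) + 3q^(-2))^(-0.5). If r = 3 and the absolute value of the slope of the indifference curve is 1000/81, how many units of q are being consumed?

For CES with ρ = -2, MRS = (1/3)·(q/r)^3.
Setting (1/3)·(q/3)^3 = 1000/81 gives (q/3)^3 = 1000/27, so q/3 = 10/3 and q = 10.

q = 10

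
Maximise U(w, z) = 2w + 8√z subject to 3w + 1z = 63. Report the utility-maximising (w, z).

w* = 9, z* = 36

MU_w = 2, MU_z = 8/(2√z).
MRS = 2 ÷ (8/(2√z)).
Tangency: set MRS = p_w/p_z = 3/1 = 3.
MRS depends only on z: 0.5·√z = 3 ⇒ √z = 3/0.5 = 6 ⇒ z* = 36.
From the budget, 3·w = 63 − 1·36 = 27, so w* = 9.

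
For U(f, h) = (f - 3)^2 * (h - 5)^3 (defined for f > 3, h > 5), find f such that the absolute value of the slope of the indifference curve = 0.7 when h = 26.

f = 23

MU_f = 2·(f−3)·(h−5)^3, MU_h = 3·(f−3)^2·(h−5)^2.
MRS = (2/3)·(h−5)/(f−3).
Substitute h = 26: MRS = 14/(f − 3). Setting this equal to 0.7 gives f − 3 = 14/0.7 = 20, so f = 23.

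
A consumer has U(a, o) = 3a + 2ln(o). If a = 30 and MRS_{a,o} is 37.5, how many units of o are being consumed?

MU_a = 3, MU_o = 2/o.
MRS = 3 ÷ (2/o).
MRS depends only on o: 1.5·o = 37.5 ⇒ o = 37.5/1.5 = 25.

o = 25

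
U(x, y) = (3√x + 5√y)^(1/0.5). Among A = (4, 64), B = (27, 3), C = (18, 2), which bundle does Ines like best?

Evaluate utility at each bundle:
U(A) = 2116.000.
U(B) = 588.000.
U(C) = 392.000.
Highest utility is A, so A ≻ B ≻ C.

Bundle A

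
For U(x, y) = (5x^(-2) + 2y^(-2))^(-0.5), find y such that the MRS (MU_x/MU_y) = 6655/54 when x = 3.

For CES with ρ = -2, MRS = (5/2)·(y/x)^3.
Setting (5/2)·(y/3)^3 = 6655/54 gives (y/3)^3 = 1331/27, so y/3 = 11/3 and y = 11.

y = 11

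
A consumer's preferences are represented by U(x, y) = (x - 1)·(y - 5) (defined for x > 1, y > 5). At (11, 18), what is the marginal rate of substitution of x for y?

MU_x = (y−5), MU_y = (x−1).
MRS = (y−5)/(x−1).
At (11, 18): MRS = 1.3.
That is, one extra unit of x is worth 1.3 units of y at the margin.

MRS = 1.3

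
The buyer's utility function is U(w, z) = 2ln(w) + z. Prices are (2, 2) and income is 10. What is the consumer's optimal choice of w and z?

w* = 2, z* = 3

MU_w = 2/w, MU_z = 1.
MRS = 2/w ÷ 1.
Tangency: set MRS = p_w/p_z = 2/2 = 1.
MRS depends only on w: 2/w = 1 ⇒ w* = 2/1 = 2.
From the budget, 2·z = 10 − 2·2 = 6, so z* = 3.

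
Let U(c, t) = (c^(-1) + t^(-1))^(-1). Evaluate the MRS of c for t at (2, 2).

For CES with ρ = -1, MRS = (t/c)^2.
At (2, 2): MRS = 1.
The indifference curve has slope −1 at this bundle.

MRS = 1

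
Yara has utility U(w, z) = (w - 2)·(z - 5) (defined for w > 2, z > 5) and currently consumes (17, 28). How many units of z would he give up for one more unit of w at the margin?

MU_w = (z−5), MU_z = (w−2).
MRS = (z−5)/(w−2).
At (17, 28): MRS = 23/15.
The indifference curve has slope −23/15 at this bundle.

MRS = 23/15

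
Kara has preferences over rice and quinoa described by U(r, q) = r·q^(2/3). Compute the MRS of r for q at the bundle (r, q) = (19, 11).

MRS = 33/38

MU_r = q^(2/3) and MU_q = 2/3·r·q^(-1/3).
MRS = MU_r/MU_q = (1.5)·q/r.
At (19, 11): MRS = 33/38.
That is, one extra unit of r is worth 33/38 units of q at the margin.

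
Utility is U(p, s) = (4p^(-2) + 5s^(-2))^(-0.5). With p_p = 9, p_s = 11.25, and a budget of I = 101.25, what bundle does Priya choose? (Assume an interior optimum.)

p* = 5, s* = 5

For CES with ρ = -2, MRS = (4/5)·(s/p)^3.
Tangency: set MRS = p_p/p_s = 9/11.25 = 0.8.
So (s/p)^3 = 1; taking the cube root, s/p = 1, i.e. s = p.
Substitute into the budget 9·p + 11.25·s = 101.25: 20.25·p = 101.25, so p* = 5 and s* = 5.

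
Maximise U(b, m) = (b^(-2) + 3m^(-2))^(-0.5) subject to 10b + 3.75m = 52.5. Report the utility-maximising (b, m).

b* = 3, m* = 6

For CES with ρ = -2, MRS = (1/3)·(m/b)^3.
Tangency: set MRS = p_b/p_m = 10/3.75 = 8/3.
So (m/b)^3 = 8; taking the cube root, m/b = 2, i.e. m = 2·b.
Substitute into the budget 10·b + 3.75·m = 52.5: 17.5·b = 52.5, so b* = 3 and m* = 2·3 = 6.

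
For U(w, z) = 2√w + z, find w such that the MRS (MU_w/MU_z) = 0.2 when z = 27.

MU_w = 2/(2√w), MU_z = 1.
MRS = 2/(2√w) ÷ 1.
MRS depends only on w: 1/√w = 0.2 ⇒ √w = 1/0.2 = 5 ⇒ w = 25.

w = 25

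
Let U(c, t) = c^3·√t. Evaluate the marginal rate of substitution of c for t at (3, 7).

MRS = 14

MU_c = 3·c^2·√t and MU_t = 0.5·c^3·t^(-0.5).
MRS = MU_c/MU_t = (6)·t/c.
At (3, 7): MRS = 14.
So at (3, 7) the consumer would give up 14 units of t for one more unit of c.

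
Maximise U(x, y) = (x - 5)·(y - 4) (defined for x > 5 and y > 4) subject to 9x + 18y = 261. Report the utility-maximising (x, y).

x* = 13, y* = 8

MU_x = (y−4), MU_y = (x−5).
MRS = (y−4)/(x−5).
Tangency: set MRS = p_x/p_y = 9/18 = 0.5.
So (y − 4)/(x − 5) = 0.5, i.e. (y − 4) = 0.5·(x − 5).
Rewrite the budget in excess-of-subsistence terms: 9·(x − 5) + 18·(y − 4) = 261 − 9·5 − 18·4 = 144.
Substituting, 18·(x − 5) = 144, so x − 5 = 8 and x* = 13.
Then y − 4 = 0.5·8 = 4, so y* = 8.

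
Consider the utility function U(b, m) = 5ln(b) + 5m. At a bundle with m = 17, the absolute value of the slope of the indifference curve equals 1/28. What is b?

b = 28

MU_b = 5/b, MU_m = 5.
MRS = 5/b ÷ 5.
MRS depends only on b: 1/b = 1/28 ⇒ b = 1/(1/28) = 28.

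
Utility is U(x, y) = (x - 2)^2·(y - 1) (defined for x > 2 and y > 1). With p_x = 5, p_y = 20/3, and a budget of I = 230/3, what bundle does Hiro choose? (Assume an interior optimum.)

x* = 10, y* = 4

MU_x = 2·(x−2)·(y−1), MU_y = (x−2)^2.
MRS = (2/1)·(y−1)/(x−2).
Tangency: set MRS = p_x/p_y = 5/(20/3) = 0.75.
So (2/1)·(y − 1)/(x − 2) = 0.75, i.e. (y − 1) = 0.375·(x − 2).
Rewrite the budget in excess-of-subsistence terms: 5·(x − 2) + (20/3)·(y − 1) = 230/3 − 5·2 − (20/3)·1 = 60.
Substituting, 7.5·(x − 2) = 60, so x − 2 = 8 and x* = 10.
Then y − 1 = 0.375·8 = 3, so y* = 4.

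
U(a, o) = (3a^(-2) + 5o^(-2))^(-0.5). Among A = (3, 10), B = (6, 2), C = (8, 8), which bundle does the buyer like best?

Evaluate utility at each bundle:
U(A) = 1.615.
U(B) = 0.866.
U(C) = 2.828.
Highest utility is C, so C ≻ A ≻ B.

Bundle C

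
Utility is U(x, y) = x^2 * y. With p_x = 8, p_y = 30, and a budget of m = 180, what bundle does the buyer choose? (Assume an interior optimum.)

MU_x = 2·x·y and MU_y = x^2.
MRS = MU_x/MU_y = (2/1)·y/x.
Tangency: set MRS = p_x/p_y = 8/30 = 4/15.
So (2/1)·y/x = 4/15, i.e. y = (2/15)·x.
Substitute into the budget 8·x + 30·y = 180: 12·x = 180, so x* = 15.
Then y* = (2/15)·15 = 2.

x* = 15, y* = 2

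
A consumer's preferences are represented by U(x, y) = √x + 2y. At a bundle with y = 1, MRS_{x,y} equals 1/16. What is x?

MU_x = 1/(2√x), MU_y = 2.
MRS = 1/(2√x) ÷ 2.
MRS depends only on x: 0.25/√x = 1/16 ⇒ √x = 0.25/(1/16) = 4 ⇒ x = 16.

x = 16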